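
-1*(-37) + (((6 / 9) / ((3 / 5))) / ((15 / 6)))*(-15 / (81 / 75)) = 2497 / 81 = 30.83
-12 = -12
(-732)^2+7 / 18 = 9644839 / 18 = 535824.39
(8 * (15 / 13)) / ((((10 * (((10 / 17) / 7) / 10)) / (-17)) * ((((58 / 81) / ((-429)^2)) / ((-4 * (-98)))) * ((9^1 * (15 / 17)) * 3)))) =-7897422111.89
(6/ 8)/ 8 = 3/ 32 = 0.09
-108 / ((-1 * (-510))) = -0.21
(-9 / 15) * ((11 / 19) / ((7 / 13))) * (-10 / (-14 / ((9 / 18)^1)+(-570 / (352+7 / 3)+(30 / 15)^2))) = -11693 / 46417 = -0.25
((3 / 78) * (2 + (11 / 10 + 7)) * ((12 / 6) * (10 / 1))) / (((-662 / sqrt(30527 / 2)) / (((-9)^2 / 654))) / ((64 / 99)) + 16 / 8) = -0.12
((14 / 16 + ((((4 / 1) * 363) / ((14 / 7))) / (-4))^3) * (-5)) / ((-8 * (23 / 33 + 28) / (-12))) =1562626.01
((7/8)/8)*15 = 105/64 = 1.64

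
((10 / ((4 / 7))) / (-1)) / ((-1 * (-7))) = -5 / 2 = -2.50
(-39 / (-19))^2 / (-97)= -1521 / 35017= -0.04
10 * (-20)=-200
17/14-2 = -0.79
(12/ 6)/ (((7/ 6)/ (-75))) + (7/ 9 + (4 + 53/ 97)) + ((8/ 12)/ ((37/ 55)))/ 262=-3650473873/ 29620017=-123.24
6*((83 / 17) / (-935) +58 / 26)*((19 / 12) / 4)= 2184411 / 413270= 5.29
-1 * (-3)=3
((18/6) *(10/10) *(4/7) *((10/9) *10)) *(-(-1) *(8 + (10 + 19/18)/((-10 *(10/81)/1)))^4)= 1330863361/84000000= 15.84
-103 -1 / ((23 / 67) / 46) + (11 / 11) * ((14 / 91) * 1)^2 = -236.98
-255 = -255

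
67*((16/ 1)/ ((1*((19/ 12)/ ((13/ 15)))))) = 55744/ 95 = 586.78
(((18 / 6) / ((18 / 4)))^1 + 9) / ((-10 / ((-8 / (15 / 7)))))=812 / 225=3.61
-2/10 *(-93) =93/5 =18.60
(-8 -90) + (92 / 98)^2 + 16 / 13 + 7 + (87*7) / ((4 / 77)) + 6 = 1453322485 / 124852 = 11640.36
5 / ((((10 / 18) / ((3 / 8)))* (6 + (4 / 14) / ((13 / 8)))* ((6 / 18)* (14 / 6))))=0.70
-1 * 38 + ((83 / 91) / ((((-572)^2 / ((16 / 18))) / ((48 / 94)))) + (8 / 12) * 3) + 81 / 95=-876090524801 / 24926206305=-35.15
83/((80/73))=6059/80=75.74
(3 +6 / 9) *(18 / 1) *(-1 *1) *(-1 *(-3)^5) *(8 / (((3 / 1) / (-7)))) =299376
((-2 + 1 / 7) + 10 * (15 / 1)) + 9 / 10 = 10433 / 70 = 149.04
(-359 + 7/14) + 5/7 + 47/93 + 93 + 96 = -219101/1302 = -168.28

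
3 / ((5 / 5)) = 3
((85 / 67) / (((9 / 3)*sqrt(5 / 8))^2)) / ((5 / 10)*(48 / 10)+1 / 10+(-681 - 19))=-272 / 841185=-0.00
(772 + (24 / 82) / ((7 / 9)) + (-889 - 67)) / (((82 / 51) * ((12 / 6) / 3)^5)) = -163277775 / 188272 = -867.24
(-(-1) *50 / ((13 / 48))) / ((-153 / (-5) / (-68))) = -16000 / 39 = -410.26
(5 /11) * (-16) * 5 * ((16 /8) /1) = -800 /11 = -72.73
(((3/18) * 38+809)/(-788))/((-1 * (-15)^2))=1223/265950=0.00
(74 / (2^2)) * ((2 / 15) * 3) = 37 / 5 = 7.40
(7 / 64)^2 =49 / 4096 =0.01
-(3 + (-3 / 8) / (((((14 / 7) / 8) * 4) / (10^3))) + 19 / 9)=3329 / 9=369.89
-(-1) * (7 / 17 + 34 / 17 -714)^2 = 146337409 / 289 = 506357.82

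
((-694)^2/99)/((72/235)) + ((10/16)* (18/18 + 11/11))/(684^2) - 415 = 11790135925/762432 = 15463.85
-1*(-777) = 777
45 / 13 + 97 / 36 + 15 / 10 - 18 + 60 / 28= -26867 / 3276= -8.20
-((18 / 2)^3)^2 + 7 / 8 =-531440.12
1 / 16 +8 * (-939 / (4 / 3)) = -90143 / 16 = -5633.94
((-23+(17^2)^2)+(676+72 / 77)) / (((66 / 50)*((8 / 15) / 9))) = 3645826875 / 3388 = 1076100.02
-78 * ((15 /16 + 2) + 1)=-2457 /8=-307.12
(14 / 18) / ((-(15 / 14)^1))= -98 / 135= -0.73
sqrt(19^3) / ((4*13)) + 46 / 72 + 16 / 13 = 19*sqrt(19) / 52 + 875 / 468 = 3.46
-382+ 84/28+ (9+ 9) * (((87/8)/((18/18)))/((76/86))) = -157.49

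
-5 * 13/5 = -13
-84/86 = -42/43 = -0.98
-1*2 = -2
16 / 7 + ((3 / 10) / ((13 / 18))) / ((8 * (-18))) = 16619 / 7280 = 2.28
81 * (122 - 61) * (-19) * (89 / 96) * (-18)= 25065693 / 16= 1566605.81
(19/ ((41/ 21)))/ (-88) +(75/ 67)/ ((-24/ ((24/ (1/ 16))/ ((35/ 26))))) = -22701051/ 1692152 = -13.42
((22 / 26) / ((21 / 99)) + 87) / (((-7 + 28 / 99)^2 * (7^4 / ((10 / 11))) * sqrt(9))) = 983664 / 3864887299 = 0.00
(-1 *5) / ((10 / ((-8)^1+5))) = 1.50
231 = 231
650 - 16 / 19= 12334 / 19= 649.16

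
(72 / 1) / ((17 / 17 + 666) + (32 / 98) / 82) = 144648 / 1340011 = 0.11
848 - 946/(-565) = 480066/565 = 849.67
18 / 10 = 9 / 5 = 1.80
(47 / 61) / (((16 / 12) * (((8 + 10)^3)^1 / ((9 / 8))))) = 47 / 421632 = 0.00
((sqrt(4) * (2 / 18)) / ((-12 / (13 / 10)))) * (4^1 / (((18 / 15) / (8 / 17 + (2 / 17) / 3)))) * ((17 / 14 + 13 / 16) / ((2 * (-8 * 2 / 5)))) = 191815 / 14805504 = 0.01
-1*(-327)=327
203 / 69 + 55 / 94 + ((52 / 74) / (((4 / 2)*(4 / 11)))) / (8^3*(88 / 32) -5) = 103286941 / 29277804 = 3.53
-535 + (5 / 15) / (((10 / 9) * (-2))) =-10703 / 20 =-535.15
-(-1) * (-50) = -50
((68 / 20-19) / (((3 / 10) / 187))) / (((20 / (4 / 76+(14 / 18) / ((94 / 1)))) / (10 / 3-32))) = 102337807 / 120555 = 848.89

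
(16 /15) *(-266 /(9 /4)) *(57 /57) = -17024 /135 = -126.10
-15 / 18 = -5 / 6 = -0.83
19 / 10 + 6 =79 / 10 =7.90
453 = 453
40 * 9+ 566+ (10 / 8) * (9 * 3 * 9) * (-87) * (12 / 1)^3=-45663634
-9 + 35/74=-631/74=-8.53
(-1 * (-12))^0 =1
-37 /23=-1.61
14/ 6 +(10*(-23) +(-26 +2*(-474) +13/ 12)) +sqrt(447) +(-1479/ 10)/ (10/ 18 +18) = -12109711/ 10020 +sqrt(447) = -1187.41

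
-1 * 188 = -188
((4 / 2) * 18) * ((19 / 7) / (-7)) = -684 / 49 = -13.96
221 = 221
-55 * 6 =-330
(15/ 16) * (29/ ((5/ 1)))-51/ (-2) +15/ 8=525/ 16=32.81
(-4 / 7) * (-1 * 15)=60 / 7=8.57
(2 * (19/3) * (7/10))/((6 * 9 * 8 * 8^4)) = 133/26542080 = 0.00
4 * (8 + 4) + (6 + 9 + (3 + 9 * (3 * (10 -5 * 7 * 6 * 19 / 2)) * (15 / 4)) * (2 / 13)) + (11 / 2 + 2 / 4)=-30850.73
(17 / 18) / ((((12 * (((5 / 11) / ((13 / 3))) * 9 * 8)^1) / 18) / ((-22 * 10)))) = -26741 / 648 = -41.27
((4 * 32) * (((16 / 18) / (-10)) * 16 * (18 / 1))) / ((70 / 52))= -425984 / 175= -2434.19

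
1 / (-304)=-1 / 304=-0.00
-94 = -94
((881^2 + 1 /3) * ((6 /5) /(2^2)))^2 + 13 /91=9488216041973 /175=54218377382.70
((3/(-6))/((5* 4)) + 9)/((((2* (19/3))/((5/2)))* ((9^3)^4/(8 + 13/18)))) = 56363/1030302949082688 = 0.00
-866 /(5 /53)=-45898 /5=-9179.60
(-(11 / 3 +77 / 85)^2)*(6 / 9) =-2719112 / 195075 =-13.94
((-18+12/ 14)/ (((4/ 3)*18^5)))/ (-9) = 5/ 6613488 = 0.00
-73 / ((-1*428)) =73 / 428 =0.17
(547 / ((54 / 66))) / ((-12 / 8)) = -12034 / 27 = -445.70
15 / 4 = 3.75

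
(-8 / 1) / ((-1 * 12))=2 / 3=0.67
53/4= 13.25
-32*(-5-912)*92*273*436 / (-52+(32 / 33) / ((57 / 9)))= -799508854144 / 129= -6197743055.38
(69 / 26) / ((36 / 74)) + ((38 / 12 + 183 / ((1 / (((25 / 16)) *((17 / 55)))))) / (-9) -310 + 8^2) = -15488281 / 61776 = -250.72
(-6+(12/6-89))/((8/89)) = -8277/8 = -1034.62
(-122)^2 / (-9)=-14884 / 9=-1653.78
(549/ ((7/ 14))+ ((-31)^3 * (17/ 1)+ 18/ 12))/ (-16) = 1010695/ 32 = 31584.22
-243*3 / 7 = -729 / 7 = -104.14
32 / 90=16 / 45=0.36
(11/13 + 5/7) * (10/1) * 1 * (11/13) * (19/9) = 296780/10647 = 27.87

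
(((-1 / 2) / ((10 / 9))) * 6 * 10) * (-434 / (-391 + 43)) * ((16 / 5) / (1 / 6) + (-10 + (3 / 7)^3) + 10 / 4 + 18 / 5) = -14716971 / 28420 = -517.84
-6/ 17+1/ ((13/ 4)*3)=-166/ 663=-0.25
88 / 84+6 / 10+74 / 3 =921 / 35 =26.31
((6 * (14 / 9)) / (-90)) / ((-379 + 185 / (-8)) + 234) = 112 / 181575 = 0.00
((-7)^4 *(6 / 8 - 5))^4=2775647594103645121 / 256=10842373414467363.75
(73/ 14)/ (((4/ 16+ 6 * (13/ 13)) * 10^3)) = 73/ 87500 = 0.00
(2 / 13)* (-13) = -2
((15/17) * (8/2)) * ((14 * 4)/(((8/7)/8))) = 1383.53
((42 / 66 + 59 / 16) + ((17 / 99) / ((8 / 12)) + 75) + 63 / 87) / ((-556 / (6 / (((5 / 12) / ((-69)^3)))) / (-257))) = -175595670.90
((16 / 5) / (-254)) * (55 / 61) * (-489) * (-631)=-27153192 / 7747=-3504.99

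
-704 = -704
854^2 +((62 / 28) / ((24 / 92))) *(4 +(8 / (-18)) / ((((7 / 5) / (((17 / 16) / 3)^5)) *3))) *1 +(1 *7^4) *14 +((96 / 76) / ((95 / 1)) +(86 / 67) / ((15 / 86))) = 18662830146975068327281 / 24460723045269504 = 762971.32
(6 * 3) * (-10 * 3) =-540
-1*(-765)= 765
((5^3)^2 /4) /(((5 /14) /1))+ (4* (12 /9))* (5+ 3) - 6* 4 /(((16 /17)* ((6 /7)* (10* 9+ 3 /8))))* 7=10977.86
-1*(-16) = 16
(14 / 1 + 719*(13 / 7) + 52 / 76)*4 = 718184 / 133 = 5399.88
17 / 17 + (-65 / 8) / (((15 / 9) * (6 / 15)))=-11.19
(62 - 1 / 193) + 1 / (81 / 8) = 970709 / 15633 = 62.09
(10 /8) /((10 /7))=0.88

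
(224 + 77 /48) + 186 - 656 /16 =17789 /48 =370.60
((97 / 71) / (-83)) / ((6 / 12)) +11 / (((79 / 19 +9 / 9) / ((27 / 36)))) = 3618863 / 2310056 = 1.57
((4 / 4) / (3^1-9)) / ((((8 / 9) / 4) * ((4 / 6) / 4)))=-9 / 2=-4.50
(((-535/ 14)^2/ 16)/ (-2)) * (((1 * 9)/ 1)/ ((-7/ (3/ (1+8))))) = 858675/ 43904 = 19.56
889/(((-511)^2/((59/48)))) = 7493/1790544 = 0.00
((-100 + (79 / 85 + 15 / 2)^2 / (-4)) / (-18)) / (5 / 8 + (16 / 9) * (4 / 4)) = 13613489 / 4999700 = 2.72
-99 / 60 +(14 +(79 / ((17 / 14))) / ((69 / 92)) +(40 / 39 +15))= 1526501 / 13260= 115.12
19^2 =361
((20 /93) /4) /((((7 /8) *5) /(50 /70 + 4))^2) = 23232 /372155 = 0.06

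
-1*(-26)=26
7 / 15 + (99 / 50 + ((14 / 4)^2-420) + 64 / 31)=-3750121 / 9300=-403.24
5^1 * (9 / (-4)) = -45 / 4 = -11.25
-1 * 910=-910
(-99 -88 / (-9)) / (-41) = 803 / 369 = 2.18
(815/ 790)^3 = 4330747/ 3944312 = 1.10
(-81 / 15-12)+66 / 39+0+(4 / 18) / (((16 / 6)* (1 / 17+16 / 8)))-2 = -96463 / 5460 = -17.67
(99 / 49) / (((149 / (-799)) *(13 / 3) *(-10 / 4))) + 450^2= 96099887106 / 474565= 202501.00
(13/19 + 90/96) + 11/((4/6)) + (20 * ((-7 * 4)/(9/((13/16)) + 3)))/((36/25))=-4758677/500688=-9.50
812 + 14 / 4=815.50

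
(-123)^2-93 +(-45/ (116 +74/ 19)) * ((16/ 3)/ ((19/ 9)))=17124924/ 1139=15035.05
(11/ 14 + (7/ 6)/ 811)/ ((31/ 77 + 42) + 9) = 73733/ 4814907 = 0.02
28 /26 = 1.08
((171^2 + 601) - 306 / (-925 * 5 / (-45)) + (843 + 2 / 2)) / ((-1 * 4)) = -7095449 / 925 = -7670.76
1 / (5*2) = 1 / 10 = 0.10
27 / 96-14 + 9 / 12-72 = -2719 / 32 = -84.97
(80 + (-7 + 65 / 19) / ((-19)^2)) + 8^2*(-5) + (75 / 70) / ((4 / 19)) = -90233953 / 384104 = -234.92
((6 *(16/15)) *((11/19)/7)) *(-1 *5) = -352/133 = -2.65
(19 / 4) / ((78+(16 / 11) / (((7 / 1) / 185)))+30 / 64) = 11704 / 288067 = 0.04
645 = 645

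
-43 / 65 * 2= -86 / 65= -1.32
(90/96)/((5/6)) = 9/8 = 1.12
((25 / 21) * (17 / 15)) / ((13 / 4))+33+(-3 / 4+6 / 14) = 108415 / 3276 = 33.09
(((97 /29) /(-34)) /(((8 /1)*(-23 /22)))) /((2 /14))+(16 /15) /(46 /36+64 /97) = 57120487 /90258440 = 0.63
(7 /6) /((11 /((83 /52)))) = 581 /3432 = 0.17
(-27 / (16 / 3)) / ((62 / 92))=-1863 / 248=-7.51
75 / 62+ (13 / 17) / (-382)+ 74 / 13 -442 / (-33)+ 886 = 39135450943 / 43181853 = 906.29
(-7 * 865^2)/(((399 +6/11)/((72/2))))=-138271980/293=-471918.02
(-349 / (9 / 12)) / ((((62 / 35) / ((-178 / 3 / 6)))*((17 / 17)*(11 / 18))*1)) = 4348540 / 1023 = 4250.77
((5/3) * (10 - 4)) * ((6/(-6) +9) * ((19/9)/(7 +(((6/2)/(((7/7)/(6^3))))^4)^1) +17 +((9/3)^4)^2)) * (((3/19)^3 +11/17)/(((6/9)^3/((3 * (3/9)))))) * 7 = 166396139342358419344200/20559367409509469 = 8093446.46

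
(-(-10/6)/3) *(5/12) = 25/108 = 0.23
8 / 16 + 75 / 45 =13 / 6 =2.17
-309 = -309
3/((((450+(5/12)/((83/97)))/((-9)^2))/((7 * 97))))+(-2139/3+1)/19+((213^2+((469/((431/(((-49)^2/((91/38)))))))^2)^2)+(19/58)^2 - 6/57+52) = 2107656292841178674251452212636258433/1487578962397631559515540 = 1416836582203.43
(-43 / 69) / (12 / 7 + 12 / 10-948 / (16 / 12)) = 1505 / 1710027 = 0.00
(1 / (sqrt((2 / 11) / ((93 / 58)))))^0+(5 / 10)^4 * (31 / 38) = 639 / 608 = 1.05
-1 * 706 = -706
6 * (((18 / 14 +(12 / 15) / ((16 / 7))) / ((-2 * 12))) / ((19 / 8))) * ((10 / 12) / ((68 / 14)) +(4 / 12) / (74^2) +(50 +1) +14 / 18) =-131146697 / 14661990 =-8.94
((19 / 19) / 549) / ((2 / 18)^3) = 1.33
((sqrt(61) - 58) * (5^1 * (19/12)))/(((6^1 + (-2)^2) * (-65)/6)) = 551/130 - 19 * sqrt(61)/260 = 3.67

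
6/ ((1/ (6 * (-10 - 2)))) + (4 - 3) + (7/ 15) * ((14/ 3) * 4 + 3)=-420.89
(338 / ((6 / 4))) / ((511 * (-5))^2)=676 / 19584075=0.00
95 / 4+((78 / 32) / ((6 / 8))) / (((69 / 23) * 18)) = 5143 / 216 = 23.81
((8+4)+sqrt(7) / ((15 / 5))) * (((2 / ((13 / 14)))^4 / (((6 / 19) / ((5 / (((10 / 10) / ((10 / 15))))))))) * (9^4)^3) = 610804291542600960 * sqrt(7) / 28561+21988954495533634560 / 28561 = 826476340138172.66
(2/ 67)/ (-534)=-1/ 17889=-0.00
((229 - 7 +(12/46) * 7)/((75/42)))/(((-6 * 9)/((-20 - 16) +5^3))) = -356356/1725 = -206.58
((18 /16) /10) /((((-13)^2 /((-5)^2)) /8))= 45 /338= 0.13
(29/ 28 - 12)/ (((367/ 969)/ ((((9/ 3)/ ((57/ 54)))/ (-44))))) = 422739/ 226072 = 1.87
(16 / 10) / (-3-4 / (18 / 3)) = -24 / 55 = -0.44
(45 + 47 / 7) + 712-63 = 4905 / 7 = 700.71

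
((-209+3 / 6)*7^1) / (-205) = 2919 / 410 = 7.12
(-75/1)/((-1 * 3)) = 25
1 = 1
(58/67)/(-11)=-58/737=-0.08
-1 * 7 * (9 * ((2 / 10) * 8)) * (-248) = 124992 / 5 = 24998.40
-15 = -15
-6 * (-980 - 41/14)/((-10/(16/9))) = -36696/35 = -1048.46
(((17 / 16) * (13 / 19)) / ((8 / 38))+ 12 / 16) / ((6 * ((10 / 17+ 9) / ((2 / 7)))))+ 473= 103625629 / 219072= 473.02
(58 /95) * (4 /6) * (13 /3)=1508 /855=1.76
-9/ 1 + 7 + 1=-1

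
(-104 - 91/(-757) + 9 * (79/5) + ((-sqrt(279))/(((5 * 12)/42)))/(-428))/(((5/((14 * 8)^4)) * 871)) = 413048832 * sqrt(31)/2329925 + 22822639501312/16483675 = 1385547.20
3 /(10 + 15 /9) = 9 /35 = 0.26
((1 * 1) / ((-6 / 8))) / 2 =-0.67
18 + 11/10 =191/10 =19.10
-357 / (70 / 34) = -867 / 5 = -173.40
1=1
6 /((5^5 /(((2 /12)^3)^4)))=1 /1133740800000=0.00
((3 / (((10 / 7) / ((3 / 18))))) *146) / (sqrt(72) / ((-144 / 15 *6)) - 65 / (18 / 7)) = -13392288 / 6624575+ 55188 *sqrt(2) / 6624575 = -2.01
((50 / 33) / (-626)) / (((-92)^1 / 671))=1525 / 86388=0.02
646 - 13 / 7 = 644.14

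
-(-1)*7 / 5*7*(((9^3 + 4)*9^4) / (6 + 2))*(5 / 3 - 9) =-43202763.45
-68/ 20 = -17/ 5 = -3.40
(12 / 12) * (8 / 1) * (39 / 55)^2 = 12168 / 3025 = 4.02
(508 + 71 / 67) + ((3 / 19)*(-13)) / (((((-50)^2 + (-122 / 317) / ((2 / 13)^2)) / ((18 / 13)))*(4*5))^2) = 58026805762403646924 / 113988213155458525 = 509.06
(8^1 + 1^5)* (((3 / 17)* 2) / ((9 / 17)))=6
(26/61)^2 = 676/3721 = 0.18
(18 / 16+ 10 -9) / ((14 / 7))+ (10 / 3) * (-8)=-1229 / 48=-25.60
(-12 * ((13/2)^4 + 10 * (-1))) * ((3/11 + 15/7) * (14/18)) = -880431/22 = -40019.59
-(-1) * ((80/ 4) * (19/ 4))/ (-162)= -95/ 162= -0.59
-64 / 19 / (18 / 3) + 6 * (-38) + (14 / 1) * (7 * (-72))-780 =-459680 / 57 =-8064.56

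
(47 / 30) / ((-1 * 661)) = -47 / 19830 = -0.00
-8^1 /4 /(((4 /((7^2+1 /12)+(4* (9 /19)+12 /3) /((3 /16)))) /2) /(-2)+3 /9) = -110154 /17675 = -6.23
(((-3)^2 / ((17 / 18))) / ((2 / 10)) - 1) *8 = 6344 / 17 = 373.18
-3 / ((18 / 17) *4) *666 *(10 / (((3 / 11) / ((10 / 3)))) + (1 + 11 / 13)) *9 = -6847923 / 13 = -526763.31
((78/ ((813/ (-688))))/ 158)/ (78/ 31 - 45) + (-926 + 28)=-25319419130/ 28195653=-897.99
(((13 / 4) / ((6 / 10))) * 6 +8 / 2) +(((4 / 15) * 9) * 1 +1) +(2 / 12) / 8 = 9581 / 240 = 39.92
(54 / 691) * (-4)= -0.31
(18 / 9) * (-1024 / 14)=-146.29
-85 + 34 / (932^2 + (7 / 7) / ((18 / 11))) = -1328995043 / 15635243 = -85.00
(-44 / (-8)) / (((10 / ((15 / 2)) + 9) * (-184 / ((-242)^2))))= -483153 / 2852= -169.41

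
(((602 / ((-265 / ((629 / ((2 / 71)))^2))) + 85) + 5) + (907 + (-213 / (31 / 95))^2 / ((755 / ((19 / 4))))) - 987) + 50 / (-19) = -3310300235166048333 / 2922535540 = -1132680916.92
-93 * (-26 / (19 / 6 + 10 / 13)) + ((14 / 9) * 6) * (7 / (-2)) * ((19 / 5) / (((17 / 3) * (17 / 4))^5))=1901122520587805484 / 3094550637189215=614.35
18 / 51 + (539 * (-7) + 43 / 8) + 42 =-3725.27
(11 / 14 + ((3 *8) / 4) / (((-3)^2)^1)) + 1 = 103 / 42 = 2.45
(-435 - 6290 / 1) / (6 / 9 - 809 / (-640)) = -12912000 / 3707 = -3483.14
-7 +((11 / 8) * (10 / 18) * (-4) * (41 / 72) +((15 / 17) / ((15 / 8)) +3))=-116095 / 22032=-5.27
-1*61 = -61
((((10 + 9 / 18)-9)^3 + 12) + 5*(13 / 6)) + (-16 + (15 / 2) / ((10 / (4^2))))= 533 / 24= 22.21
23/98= 0.23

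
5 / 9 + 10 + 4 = 131 / 9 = 14.56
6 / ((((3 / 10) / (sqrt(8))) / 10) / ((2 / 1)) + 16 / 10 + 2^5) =7168000 / 40140799- 800 * sqrt(2) / 40140799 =0.18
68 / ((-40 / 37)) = -629 / 10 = -62.90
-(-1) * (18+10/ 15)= 56/ 3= 18.67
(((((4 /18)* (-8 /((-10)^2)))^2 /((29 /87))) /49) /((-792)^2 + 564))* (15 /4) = 1 /8652254625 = 0.00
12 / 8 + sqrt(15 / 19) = sqrt(285) / 19 + 3 / 2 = 2.39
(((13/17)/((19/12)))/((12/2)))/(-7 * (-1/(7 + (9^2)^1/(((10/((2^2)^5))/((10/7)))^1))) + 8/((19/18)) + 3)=1078909/141801454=0.01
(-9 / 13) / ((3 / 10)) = -2.31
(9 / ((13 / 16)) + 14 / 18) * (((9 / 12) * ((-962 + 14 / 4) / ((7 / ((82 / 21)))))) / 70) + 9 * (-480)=-782627871 / 178360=-4387.91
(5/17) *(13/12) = 65/204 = 0.32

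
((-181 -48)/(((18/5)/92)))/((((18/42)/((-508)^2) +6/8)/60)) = -1902912323200/4064517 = -468176.74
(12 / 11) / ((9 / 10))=40 / 33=1.21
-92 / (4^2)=-5.75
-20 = -20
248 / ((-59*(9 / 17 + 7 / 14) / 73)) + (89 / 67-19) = -43685872 / 138355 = -315.75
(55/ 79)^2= 3025/ 6241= 0.48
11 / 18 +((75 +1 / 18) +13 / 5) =1174 / 15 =78.27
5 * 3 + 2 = 17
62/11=5.64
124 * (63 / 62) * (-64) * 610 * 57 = -280385280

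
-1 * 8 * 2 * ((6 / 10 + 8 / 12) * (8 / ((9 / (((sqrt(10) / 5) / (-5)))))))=2432 * sqrt(10) / 3375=2.28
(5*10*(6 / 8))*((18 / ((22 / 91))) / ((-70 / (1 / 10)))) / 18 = -39 / 176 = -0.22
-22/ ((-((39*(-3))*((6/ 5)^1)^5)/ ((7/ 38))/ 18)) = -240625/ 960336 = -0.25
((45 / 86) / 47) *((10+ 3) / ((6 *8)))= 195 / 64672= 0.00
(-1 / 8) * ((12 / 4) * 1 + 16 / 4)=-7 / 8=-0.88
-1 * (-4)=4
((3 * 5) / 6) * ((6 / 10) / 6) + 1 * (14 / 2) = 29 / 4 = 7.25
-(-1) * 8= 8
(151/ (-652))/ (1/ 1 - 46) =151/ 29340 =0.01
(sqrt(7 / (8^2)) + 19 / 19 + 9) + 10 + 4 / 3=21.66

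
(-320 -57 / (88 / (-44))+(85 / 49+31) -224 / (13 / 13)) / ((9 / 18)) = -47311 / 49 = -965.53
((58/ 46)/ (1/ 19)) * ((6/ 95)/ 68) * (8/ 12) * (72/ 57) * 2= 0.04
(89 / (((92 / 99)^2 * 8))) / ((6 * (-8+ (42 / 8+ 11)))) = 8811 / 33856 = 0.26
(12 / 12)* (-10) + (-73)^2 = 5319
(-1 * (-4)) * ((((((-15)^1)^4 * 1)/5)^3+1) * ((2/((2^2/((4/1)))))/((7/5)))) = 5931261160720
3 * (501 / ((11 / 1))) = 136.64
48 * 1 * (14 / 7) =96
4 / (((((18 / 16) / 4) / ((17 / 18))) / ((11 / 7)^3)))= 1448128 / 27783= 52.12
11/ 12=0.92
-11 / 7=-1.57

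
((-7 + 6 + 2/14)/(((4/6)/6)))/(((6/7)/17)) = -153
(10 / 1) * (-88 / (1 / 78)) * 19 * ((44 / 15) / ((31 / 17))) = -65034112 / 31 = -2097874.58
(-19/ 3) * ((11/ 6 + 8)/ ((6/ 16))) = -4484/ 27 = -166.07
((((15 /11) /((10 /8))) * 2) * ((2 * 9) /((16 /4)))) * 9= 972 /11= 88.36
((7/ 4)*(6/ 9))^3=343/ 216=1.59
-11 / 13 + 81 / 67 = 316 / 871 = 0.36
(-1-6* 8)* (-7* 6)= 2058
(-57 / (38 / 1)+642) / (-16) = -1281 / 32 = -40.03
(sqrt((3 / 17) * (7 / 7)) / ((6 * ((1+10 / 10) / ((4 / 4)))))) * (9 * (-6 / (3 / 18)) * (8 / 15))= -72 * sqrt(51) / 85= -6.05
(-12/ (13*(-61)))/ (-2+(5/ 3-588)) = -36/ 1399645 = -0.00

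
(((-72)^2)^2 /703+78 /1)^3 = 19527456561784470909000 /347428927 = 56205615146675.66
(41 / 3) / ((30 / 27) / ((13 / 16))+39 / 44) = 1716 / 283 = 6.06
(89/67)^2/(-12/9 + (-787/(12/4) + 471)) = 0.01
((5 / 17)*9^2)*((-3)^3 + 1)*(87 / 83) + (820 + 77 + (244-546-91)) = -204966 / 1411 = -145.26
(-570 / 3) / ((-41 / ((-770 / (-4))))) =36575 / 41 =892.07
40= 40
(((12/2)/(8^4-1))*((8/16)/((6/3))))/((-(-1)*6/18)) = 1/910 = 0.00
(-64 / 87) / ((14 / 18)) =-0.95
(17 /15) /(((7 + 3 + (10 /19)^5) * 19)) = 2215457 /372914850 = 0.01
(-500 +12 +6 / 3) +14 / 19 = -9220 / 19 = -485.26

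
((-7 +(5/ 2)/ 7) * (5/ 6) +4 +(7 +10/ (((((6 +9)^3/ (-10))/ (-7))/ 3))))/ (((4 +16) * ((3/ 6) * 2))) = 7669/ 25200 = 0.30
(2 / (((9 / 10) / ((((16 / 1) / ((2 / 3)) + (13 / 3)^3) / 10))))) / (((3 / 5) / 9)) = 28450 / 81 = 351.23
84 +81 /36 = 86.25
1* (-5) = -5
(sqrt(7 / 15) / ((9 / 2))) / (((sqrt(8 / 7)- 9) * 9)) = -14 * sqrt(105) / 75465- 28 * sqrt(30) / 679185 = -0.00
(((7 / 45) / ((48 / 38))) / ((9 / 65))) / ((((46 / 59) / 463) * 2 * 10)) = 47231093 / 1788480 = 26.41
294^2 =86436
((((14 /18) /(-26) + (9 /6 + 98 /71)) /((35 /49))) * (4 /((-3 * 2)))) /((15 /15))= -331492 /124605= -2.66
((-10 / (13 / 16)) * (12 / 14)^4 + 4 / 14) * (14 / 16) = -99221 / 17836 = -5.56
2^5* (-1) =-32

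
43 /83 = 0.52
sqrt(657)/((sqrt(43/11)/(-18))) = -54*sqrt(34529)/43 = -233.36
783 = 783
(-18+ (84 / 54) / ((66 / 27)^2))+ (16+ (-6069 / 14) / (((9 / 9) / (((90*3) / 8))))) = -14164129 / 968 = -14632.36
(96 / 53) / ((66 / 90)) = 1440 / 583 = 2.47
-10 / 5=-2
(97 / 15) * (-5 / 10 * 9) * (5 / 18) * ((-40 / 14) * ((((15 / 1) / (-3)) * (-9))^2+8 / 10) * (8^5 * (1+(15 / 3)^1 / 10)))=2299641856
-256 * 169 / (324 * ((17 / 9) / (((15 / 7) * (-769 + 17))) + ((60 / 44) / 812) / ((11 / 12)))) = -998932014080 / 4936209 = -202368.26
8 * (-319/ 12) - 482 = -2084/ 3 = -694.67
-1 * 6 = -6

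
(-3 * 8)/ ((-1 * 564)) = 2/ 47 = 0.04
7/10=0.70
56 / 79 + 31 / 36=4465 / 2844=1.57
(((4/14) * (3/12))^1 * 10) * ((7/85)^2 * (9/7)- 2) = -14387/10115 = -1.42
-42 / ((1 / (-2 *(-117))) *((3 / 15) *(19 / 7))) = -343980 / 19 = -18104.21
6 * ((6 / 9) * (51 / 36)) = 17 / 3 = 5.67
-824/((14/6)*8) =-309/7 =-44.14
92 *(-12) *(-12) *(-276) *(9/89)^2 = -296172288/7921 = -37390.77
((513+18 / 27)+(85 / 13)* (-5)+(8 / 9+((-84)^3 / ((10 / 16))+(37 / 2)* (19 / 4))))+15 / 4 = -4435483627 / 4680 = -947752.91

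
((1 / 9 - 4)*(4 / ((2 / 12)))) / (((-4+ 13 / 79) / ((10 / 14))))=15800 / 909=17.38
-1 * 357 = -357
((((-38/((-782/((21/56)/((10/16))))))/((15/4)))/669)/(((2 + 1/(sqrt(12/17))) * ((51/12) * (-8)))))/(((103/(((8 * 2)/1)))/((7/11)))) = -0.00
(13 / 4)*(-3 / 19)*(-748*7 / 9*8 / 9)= 136136 / 513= 265.37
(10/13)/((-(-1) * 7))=0.11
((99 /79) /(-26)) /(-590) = 99 /1211860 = 0.00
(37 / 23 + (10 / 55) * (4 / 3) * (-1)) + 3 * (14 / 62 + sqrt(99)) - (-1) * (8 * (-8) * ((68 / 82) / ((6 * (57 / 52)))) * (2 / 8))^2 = 2356888629250 / 385515771003 + 9 * sqrt(11) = 35.96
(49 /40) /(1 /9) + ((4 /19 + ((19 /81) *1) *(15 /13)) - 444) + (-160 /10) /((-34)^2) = -33343589779 /77093640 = -432.51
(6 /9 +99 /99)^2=2.78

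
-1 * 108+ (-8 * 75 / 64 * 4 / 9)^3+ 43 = -29665 / 216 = -137.34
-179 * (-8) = 1432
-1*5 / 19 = -5 / 19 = -0.26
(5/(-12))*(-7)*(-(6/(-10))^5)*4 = 567/625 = 0.91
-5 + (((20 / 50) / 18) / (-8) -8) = -4681 / 360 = -13.00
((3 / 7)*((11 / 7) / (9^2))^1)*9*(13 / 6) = 143 / 882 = 0.16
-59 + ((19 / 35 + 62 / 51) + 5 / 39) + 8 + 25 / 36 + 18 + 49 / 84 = -4153993 / 139230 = -29.84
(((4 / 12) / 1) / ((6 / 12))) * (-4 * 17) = -136 / 3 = -45.33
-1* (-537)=537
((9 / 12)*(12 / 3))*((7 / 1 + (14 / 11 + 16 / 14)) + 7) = 3792 / 77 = 49.25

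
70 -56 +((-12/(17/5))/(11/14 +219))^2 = 38307946334/2736231481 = 14.00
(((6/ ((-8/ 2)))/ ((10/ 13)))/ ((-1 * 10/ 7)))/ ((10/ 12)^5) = 265356/ 78125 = 3.40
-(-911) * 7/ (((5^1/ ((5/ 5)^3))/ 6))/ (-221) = -38262/ 1105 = -34.63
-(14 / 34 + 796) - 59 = -855.41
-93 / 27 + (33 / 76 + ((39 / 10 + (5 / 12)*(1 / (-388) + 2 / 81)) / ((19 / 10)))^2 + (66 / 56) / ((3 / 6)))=321692512303111 / 89854789606848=3.58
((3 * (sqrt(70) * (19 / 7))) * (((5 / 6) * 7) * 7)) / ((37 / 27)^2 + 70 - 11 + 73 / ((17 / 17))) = 484785 * sqrt(70) / 195194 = 20.78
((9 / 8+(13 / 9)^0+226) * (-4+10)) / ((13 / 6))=16425 / 26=631.73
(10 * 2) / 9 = 20 / 9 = 2.22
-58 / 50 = -29 / 25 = -1.16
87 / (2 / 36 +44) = 1.97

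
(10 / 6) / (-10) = -1 / 6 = -0.17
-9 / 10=-0.90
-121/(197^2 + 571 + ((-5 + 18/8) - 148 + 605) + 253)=-484/160349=-0.00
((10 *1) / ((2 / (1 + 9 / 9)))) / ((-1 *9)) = -10 / 9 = -1.11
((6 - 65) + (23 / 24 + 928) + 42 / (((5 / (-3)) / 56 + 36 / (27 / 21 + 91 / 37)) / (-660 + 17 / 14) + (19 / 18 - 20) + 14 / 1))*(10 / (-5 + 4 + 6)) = 16510895134837 / 9582767556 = 1722.98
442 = 442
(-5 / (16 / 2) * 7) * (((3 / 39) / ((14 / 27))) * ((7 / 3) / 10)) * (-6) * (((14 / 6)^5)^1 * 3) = 117649 / 624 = 188.54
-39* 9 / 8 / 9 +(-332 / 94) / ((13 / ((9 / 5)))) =-131097 / 24440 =-5.36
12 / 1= 12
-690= -690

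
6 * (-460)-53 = -2813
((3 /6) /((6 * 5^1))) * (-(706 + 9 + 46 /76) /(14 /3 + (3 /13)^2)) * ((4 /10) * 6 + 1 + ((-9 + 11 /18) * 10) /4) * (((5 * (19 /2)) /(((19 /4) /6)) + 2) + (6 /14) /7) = 2755.72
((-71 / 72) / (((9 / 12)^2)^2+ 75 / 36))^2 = 5161984 / 30569841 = 0.17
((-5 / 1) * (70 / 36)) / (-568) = 175 / 10224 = 0.02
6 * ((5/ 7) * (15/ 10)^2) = 9.64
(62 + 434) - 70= 426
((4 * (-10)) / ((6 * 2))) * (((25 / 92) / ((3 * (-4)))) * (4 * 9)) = 2.72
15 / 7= 2.14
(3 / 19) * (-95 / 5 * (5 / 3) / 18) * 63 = -17.50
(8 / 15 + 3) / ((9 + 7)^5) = 53 / 15728640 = 0.00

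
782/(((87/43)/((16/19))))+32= 590912/1653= 357.48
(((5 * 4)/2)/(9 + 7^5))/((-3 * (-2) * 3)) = 5/151344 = 0.00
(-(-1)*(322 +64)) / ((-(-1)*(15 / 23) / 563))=4998314 / 15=333220.93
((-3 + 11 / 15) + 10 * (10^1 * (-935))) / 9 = -1402534 / 135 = -10389.14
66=66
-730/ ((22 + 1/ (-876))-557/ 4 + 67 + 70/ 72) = 383688/ 25901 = 14.81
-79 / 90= -0.88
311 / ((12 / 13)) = 4043 / 12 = 336.92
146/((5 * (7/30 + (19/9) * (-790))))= -2628/150079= -0.02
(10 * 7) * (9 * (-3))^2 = 51030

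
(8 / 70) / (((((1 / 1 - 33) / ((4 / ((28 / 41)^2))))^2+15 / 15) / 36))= 406909584 / 1475731075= 0.28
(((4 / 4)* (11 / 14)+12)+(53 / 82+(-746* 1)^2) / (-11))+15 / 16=-2554831253 / 50512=-50578.70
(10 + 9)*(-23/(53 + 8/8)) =-437/54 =-8.09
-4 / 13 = -0.31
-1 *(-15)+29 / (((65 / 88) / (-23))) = -57721 / 65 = -888.02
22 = 22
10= 10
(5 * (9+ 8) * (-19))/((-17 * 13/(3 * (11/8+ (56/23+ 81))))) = 4447425/2392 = 1859.29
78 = 78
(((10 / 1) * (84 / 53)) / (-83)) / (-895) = 168 / 787421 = 0.00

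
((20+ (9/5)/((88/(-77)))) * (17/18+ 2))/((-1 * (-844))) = 39061/607680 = 0.06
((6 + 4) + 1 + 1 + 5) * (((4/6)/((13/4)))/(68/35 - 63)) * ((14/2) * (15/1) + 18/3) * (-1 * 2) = 352240/27781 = 12.68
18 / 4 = 9 / 2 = 4.50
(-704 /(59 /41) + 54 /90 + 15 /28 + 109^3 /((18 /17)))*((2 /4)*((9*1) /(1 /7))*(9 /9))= 90887701879 /2360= 38511738.08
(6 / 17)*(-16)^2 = 90.35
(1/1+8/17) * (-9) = -225/17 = -13.24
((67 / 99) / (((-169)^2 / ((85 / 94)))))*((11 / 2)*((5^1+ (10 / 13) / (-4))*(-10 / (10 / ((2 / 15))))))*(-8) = 284750 / 471170817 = 0.00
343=343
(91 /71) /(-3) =-91 /213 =-0.43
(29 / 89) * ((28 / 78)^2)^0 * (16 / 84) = 116 / 1869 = 0.06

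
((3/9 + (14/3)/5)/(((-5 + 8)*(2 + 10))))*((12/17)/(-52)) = -19/39780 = -0.00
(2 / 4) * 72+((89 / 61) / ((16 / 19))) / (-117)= 4109221 / 114192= 35.99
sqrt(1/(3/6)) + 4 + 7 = sqrt(2) + 11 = 12.41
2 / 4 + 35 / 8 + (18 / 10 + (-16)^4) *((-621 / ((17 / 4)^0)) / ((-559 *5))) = 1628503977 / 111800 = 14566.23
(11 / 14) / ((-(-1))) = 11 / 14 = 0.79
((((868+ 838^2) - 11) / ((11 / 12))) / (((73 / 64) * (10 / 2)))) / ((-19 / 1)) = -539981568 / 76285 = -7078.48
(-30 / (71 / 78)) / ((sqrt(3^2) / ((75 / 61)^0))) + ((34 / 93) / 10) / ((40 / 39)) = -4820309 / 440200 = -10.95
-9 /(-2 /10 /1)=45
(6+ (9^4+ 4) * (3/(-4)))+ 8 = -19639/4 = -4909.75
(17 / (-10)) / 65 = -17 / 650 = -0.03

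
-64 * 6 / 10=-192 / 5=-38.40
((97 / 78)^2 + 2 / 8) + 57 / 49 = 441179 / 149058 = 2.96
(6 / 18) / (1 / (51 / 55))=17 / 55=0.31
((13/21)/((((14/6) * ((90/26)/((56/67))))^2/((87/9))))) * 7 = 4077632/9090225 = 0.45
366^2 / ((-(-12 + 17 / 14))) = 12419.76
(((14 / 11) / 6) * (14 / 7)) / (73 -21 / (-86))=1204 / 207867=0.01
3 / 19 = 0.16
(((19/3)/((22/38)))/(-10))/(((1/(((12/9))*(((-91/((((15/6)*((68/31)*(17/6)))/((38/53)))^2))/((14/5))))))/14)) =91173614168/64517884475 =1.41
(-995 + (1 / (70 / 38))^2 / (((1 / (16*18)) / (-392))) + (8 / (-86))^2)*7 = -11087216917 / 46225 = -239853.26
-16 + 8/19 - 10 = -486/19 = -25.58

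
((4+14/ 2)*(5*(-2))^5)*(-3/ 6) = 550000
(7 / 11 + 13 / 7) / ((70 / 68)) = 6528 / 2695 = 2.42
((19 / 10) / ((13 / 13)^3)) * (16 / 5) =152 / 25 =6.08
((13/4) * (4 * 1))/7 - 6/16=83/56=1.48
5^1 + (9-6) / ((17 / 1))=88 / 17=5.18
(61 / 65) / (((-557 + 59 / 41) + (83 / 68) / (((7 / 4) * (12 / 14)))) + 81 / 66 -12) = -1403061 / 845489125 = -0.00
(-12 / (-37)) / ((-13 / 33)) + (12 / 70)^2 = -467784 / 589225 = -0.79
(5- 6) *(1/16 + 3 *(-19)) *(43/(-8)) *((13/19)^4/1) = -1118820053/16681088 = -67.07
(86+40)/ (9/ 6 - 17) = -252/ 31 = -8.13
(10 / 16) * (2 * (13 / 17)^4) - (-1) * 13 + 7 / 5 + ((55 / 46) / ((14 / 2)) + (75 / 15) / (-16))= 15798213187 / 1075750480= 14.69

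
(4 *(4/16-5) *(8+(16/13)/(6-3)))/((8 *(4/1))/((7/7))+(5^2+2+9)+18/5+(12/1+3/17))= -529720/277719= -1.91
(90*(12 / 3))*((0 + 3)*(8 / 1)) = 8640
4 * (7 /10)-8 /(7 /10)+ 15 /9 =-731 /105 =-6.96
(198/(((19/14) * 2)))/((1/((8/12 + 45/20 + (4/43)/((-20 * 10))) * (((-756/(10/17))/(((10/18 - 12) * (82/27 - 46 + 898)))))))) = 57015017829/2040661750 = 27.94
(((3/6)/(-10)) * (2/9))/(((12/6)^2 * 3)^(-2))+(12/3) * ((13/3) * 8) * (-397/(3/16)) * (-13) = 171758008/45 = 3816844.62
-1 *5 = -5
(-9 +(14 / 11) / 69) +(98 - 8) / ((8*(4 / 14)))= 184549 / 6072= 30.39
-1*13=-13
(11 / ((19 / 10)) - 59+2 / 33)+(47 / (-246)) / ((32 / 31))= -29249771 / 548416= -53.34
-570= -570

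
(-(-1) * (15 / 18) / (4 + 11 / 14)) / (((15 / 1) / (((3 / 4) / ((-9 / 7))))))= -49 / 7236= -0.01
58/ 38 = 1.53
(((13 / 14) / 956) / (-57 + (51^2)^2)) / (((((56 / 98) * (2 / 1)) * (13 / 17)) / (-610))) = -85 / 848193792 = -0.00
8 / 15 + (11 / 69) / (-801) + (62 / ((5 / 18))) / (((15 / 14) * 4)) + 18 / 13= 969930529 / 17962425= 54.00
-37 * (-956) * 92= 3254224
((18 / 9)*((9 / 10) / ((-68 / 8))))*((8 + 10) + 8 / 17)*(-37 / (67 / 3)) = 627372 / 96815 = 6.48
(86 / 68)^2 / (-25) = -1849 / 28900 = -0.06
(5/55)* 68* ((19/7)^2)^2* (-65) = -576018820/26411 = -21809.81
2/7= 0.29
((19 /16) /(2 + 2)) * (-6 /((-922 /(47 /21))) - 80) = -4904147 /206528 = -23.75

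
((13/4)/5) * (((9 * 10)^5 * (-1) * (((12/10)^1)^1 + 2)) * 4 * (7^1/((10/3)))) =-103170412800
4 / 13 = 0.31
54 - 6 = 48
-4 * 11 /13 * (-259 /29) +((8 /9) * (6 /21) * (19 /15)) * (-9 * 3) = 284252 /13195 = 21.54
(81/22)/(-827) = -81/18194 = -0.00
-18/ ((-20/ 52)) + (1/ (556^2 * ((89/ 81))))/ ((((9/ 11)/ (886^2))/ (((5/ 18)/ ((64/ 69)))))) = 209741947527/ 4402096640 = 47.65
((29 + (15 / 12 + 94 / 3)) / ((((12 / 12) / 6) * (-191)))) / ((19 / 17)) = -12563 / 7258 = -1.73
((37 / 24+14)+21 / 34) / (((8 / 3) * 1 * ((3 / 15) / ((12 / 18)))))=32965 / 1632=20.20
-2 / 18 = -1 / 9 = -0.11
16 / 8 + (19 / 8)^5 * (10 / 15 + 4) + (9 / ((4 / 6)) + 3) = 18242005 / 49152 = 371.13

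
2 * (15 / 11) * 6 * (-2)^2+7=797 / 11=72.45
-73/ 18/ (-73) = 0.06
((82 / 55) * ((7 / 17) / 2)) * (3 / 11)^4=23247 / 13689335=0.00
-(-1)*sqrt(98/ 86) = 7*sqrt(43)/ 43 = 1.07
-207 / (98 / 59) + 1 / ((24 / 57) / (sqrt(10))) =-12213 / 98 + 19* sqrt(10) / 8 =-117.11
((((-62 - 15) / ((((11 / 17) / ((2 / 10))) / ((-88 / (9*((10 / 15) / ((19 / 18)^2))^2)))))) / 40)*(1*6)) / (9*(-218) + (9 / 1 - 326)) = -170590189 / 3987338400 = -0.04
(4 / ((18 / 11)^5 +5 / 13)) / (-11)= -761332 / 25369639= -0.03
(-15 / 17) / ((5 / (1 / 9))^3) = -1 / 103275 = -0.00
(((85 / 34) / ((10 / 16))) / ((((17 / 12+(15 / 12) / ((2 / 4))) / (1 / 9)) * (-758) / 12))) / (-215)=32 / 3829795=0.00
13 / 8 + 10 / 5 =29 / 8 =3.62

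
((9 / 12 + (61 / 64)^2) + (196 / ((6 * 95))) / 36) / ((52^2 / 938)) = 0.58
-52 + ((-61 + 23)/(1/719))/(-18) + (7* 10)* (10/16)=54347/36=1509.64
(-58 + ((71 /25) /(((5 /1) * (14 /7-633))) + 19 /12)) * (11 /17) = -34552441 /946500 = -36.51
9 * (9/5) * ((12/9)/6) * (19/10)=171/25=6.84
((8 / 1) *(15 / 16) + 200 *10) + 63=4141 / 2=2070.50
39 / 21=13 / 7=1.86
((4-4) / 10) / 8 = 0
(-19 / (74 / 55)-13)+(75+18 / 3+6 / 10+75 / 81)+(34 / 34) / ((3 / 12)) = 593449 / 9990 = 59.40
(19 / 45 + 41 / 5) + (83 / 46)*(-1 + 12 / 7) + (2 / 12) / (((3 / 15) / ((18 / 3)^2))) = 578311 / 14490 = 39.91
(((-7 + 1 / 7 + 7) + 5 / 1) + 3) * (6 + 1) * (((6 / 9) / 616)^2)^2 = 19 / 242977819392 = 0.00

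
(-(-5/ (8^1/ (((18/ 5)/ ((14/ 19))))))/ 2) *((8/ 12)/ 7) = 57/ 392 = 0.15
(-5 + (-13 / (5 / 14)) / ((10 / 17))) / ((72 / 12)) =-836 / 75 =-11.15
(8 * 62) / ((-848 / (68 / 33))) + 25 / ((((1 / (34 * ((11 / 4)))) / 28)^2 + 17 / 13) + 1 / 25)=91070287612504 / 5250531295713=17.34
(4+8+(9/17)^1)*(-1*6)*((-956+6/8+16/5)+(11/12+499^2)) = -1585038648/85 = -18647513.51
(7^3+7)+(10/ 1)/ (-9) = 3140/ 9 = 348.89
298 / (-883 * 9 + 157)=-149 / 3895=-0.04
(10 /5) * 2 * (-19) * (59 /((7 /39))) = -174876 /7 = -24982.29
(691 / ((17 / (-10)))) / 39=-6910 / 663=-10.42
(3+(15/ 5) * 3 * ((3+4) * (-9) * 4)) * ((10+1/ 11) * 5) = -1257075/ 11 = -114279.55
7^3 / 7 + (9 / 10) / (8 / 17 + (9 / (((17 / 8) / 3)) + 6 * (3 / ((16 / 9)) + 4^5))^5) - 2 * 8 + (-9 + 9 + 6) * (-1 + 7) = 143160705503507915357658154441977 / 2074792833384172686339837507365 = 69.00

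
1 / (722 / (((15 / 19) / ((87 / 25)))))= 125 / 397822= 0.00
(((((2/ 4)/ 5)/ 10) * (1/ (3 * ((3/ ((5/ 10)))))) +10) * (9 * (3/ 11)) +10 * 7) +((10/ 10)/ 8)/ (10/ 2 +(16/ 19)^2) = 214396729/ 2267100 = 94.57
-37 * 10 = -370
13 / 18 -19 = -329 / 18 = -18.28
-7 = -7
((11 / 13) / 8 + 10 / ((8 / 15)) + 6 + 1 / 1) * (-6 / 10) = -15.51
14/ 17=0.82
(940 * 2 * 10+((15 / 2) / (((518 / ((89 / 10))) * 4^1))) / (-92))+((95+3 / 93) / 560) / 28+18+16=15581526609837 / 827308160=18834.01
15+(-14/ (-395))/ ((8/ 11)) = 23777/ 1580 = 15.05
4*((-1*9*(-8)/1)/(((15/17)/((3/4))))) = 1224/5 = 244.80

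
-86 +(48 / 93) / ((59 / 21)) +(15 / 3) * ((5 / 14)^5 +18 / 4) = -62254399107 / 983680096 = -63.29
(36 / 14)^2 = 324 / 49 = 6.61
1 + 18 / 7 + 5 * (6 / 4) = 155 / 14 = 11.07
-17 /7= -2.43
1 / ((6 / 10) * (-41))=-5 / 123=-0.04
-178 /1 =-178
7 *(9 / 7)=9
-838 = -838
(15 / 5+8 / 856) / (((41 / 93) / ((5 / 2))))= 74865 / 4387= 17.07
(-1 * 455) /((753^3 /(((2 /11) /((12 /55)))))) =-2275 /2561746662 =-0.00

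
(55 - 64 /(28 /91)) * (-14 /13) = 2142 /13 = 164.77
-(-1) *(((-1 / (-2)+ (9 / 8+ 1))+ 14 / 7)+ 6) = 85 / 8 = 10.62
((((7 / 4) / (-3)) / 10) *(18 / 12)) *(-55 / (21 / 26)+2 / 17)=6067 / 1020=5.95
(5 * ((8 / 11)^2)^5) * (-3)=-16106127360 / 25937424601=-0.62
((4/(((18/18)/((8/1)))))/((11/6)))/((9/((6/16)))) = 8/11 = 0.73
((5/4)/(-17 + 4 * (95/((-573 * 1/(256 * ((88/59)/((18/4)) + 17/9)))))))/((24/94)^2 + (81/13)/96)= -12944474920/530724881751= -0.02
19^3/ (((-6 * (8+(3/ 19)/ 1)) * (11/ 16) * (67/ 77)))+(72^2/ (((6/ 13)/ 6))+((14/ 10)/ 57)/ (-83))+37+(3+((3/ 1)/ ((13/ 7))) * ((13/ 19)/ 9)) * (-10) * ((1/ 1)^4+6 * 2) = 66788.79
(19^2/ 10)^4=16983563041/ 10000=1698356.30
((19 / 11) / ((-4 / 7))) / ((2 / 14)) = -931 / 44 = -21.16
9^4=6561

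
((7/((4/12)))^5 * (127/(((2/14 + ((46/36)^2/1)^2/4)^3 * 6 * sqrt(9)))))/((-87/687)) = -167574266514119187504525606912/390361392019219862459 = -429279815.93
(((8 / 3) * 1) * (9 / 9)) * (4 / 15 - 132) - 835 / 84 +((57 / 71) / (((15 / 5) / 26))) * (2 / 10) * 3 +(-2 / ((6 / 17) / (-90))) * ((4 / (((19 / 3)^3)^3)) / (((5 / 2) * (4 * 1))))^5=-13969656417434697733240014447643284161419959736110547463518255178341 / 39124693624818145549086267220757554754782648645984958421183067500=-357.05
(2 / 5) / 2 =1 / 5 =0.20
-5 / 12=-0.42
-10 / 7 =-1.43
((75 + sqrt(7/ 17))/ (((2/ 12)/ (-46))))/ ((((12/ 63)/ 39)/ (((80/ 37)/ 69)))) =-4914000/ 37 - 65520 * sqrt(119)/ 629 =-133947.12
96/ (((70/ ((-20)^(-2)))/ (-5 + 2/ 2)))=-12/ 875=-0.01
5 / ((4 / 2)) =2.50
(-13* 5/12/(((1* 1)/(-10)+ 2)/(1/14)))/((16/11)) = -3575/25536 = -0.14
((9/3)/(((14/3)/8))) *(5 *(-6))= -1080/7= -154.29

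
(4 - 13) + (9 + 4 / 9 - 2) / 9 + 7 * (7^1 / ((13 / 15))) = 50929 / 1053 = 48.37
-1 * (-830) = 830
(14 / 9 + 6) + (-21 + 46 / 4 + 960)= 958.06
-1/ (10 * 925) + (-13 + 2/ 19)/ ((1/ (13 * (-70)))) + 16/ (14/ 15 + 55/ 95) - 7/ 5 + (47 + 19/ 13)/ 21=11566309045393/ 984727250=11745.70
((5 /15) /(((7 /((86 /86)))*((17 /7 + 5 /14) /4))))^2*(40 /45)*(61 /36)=0.01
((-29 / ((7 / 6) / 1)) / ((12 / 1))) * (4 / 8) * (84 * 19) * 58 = -95874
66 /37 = 1.78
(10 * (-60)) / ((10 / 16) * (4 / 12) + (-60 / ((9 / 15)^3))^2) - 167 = -1670082269 / 10000027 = -167.01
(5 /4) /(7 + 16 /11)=55 /372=0.15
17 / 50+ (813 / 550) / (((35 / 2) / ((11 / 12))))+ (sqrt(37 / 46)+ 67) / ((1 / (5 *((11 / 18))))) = 55 *sqrt(1702) / 828+ 6461899 / 31500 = 207.88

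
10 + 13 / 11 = 123 / 11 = 11.18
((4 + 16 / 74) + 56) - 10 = 50.22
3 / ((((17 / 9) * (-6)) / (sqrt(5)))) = -0.59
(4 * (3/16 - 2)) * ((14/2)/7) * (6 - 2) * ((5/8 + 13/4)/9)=-899/72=-12.49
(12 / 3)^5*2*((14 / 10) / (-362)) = -7168 / 905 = -7.92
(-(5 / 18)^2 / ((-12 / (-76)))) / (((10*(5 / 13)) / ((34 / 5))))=-4199 / 4860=-0.86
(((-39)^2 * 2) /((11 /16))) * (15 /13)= 5105.45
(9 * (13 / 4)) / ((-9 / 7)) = -91 / 4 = -22.75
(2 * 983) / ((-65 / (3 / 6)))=-983 / 65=-15.12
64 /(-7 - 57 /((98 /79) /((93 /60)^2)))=-2508800 /4601783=-0.55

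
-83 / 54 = -1.54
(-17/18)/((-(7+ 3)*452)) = 17/81360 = 0.00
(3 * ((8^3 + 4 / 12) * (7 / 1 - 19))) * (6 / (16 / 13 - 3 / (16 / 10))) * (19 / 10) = 109336032 / 335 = 326376.21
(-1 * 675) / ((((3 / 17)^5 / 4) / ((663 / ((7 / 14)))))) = -62757679400 / 3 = -20919226466.67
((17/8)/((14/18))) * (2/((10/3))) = 459/280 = 1.64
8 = 8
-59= -59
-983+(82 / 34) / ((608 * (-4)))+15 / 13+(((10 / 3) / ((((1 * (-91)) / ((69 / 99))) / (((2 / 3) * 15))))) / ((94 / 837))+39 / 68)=-983.55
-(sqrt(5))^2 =-5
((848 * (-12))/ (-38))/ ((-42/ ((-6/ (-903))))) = -1696/ 40033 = -0.04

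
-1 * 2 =-2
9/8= 1.12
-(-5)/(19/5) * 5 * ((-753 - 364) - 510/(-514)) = -35851750/4883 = -7342.16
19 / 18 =1.06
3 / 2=1.50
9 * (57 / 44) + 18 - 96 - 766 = -36623 / 44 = -832.34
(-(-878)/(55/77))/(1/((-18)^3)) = -7168694.40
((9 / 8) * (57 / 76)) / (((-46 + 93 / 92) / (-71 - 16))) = 54027 / 33112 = 1.63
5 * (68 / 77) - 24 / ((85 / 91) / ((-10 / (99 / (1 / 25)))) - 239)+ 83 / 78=2842527211 / 513951438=5.53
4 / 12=1 / 3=0.33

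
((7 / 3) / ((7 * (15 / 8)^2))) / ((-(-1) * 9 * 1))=64 / 6075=0.01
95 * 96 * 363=3310560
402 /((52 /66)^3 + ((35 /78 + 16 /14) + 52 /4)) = 2629294668 /98635525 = 26.66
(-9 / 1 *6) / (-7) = 54 / 7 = 7.71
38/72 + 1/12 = 0.61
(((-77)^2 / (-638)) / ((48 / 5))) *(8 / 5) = -539 / 348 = -1.55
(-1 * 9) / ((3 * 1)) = -3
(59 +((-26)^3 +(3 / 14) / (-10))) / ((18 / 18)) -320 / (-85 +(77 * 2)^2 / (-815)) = -228013035553 / 13018740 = -17514.22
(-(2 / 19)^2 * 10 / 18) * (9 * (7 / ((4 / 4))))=-0.39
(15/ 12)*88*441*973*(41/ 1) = 1935209430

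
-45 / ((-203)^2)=-45 / 41209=-0.00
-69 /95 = -0.73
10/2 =5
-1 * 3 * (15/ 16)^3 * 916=-2318625/ 1024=-2264.28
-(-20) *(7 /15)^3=1372 /675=2.03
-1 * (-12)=12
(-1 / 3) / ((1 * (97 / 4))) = -4 / 291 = -0.01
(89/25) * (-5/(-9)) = 89/45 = 1.98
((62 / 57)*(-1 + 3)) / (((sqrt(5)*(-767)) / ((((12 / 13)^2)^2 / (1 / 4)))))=-3428352*sqrt(5) / 2081097265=-0.00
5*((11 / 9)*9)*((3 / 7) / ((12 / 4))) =55 / 7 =7.86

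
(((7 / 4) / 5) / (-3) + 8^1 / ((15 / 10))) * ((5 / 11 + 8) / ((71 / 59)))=572477 / 15620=36.65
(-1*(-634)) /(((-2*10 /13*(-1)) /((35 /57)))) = 28847 /114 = 253.04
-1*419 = -419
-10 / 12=-5 / 6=-0.83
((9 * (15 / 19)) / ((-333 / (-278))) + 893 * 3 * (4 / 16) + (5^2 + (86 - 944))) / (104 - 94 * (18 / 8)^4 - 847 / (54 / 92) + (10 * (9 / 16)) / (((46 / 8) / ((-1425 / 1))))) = 8790955488 / 287345121949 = 0.03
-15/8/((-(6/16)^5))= 20480/81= 252.84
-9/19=-0.47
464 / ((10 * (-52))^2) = 29 / 16900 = 0.00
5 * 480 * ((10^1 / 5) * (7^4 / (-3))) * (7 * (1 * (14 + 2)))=-430259200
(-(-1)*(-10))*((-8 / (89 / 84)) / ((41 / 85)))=571200 / 3649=156.54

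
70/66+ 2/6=46/33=1.39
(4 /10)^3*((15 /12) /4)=1 /50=0.02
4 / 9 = 0.44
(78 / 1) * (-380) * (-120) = 3556800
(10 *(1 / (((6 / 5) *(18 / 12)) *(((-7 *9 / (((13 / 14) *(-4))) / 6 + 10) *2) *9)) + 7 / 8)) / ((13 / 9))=1896145 / 312156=6.07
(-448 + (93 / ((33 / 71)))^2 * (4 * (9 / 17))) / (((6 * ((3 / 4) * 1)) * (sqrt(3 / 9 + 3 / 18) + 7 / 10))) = -24286766000 / 18513 + 17347690000 * sqrt(2) / 18513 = 13318.88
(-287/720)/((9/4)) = -287/1620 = -0.18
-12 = -12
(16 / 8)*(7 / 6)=7 / 3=2.33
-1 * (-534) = 534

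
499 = 499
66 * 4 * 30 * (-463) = -3666960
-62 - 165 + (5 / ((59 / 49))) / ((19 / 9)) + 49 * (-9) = -746623 / 1121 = -666.03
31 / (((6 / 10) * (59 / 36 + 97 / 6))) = 1860 / 641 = 2.90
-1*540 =-540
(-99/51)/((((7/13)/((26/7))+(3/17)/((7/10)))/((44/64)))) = -429429/127768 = -3.36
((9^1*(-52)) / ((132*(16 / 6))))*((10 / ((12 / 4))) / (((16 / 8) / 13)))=-2535 / 88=-28.81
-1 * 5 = -5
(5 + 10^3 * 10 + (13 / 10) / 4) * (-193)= -77241109 / 40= -1931027.72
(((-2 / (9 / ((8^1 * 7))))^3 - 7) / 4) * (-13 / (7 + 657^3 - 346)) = 18330403 / 826957345464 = 0.00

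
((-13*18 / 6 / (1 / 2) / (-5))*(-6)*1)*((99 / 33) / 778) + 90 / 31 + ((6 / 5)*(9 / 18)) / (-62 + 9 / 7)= 64894161 / 25625375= 2.53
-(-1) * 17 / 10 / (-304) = -17 / 3040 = -0.01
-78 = -78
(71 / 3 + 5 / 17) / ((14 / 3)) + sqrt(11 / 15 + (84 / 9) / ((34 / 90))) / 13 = sqrt(1654185) / 3315 + 611 / 119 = 5.52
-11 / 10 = -1.10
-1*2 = -2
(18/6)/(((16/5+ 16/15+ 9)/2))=90/199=0.45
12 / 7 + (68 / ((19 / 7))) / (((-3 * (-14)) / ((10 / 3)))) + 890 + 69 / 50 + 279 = 70268843 / 59850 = 1174.08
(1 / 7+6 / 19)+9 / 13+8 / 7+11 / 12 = 66611 / 20748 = 3.21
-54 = -54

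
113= 113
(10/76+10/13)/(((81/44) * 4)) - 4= -155161/40014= -3.88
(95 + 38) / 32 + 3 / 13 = 1825 / 416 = 4.39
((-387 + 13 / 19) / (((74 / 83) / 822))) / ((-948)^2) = -20865785 / 52649076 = -0.40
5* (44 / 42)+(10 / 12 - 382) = -5263 / 14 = -375.93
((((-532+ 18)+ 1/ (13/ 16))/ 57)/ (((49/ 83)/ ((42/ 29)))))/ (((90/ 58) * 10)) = -184426/ 129675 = -1.42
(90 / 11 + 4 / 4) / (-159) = -101 / 1749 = -0.06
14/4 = 7/2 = 3.50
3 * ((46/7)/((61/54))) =7452/427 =17.45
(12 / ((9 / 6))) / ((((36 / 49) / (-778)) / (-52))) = 3964688 / 9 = 440520.89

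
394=394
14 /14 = 1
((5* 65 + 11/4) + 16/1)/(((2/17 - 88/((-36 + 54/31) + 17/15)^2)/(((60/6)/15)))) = 5545775060375/906193308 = 6119.86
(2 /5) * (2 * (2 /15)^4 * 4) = 256 /253125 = 0.00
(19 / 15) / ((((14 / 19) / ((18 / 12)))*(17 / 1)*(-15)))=-361 / 35700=-0.01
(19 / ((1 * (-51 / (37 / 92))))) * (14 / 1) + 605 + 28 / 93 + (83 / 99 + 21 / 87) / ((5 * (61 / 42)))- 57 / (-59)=604.32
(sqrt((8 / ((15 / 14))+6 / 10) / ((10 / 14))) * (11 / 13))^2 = 102487 / 12675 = 8.09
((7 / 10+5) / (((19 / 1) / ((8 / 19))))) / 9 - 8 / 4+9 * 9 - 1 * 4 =21379 / 285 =75.01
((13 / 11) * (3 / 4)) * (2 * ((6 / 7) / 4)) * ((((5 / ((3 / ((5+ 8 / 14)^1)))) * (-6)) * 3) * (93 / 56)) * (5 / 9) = -3536325 / 60368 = -58.58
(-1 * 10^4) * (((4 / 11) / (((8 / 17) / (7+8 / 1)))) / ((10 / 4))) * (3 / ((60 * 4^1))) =-6375 / 11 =-579.55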